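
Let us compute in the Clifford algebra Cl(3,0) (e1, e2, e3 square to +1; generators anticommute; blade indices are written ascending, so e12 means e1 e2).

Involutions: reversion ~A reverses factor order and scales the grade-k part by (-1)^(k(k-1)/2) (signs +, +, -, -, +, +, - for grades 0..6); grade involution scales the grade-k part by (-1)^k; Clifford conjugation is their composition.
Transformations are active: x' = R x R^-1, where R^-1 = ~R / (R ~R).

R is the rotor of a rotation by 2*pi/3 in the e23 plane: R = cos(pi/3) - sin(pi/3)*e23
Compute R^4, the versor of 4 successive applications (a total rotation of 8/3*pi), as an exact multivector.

Rotor phase runs at HALF the rotation angle; powers of one rotor simply add phase, so after 4 steps in e23 the phase is 4*pi/3 = 4*pi/3 and R^4 = cos(4*pi/3) - sin(4*pi/3)*e23.
cos(4*pi/3) = -1/2 and sin(4*pi/3) = -sqrt(3)/2, so R^4 = -1/2 + sqrt(3)/2*e23. The net rotation is 2/3*pi (after discarding 1 full turn, each of which contributes a factor -1 to the rotor); the rotor keeps the half-angle phase exactly.
Answer: -1/2 + sqrt(3)/2*e23


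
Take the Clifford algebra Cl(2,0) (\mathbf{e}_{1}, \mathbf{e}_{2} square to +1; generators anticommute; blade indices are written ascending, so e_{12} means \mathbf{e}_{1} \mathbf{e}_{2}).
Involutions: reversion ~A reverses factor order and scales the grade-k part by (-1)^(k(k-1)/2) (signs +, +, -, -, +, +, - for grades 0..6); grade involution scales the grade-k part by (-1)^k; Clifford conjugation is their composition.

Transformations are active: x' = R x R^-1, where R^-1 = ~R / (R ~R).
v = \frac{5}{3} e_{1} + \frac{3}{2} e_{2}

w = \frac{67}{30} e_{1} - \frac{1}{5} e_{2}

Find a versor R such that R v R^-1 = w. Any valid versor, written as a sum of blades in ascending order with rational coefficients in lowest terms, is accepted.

Why this works: both vectors square to \frac{181}{36}, so q(v) = q(w) and R = v + w = \frac{39}{10} e_{1} + \frac{13}{10} e_{2} carries v to w — its own direction survives, the complement (v - w)/2 flips.
Answer: \frac{39}{10} e_{1} + \frac{13}{10} e_{2}


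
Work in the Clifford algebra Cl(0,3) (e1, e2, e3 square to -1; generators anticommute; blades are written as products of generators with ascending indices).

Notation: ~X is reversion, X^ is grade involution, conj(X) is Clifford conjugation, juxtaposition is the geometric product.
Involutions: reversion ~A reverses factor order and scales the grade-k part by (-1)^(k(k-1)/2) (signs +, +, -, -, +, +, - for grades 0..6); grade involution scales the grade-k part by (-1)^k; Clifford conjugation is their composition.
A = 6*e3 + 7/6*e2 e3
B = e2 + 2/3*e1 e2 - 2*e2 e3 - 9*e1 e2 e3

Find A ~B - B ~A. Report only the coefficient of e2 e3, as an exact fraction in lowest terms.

first term: -7/3 - 21/2*e1 + 12*e2 + 7/6*e3 - 54*e1 e2 - 7/9*e1 e3 - 6*e2 e3 - 4*e1 e2 e3
second term: -7/3 - 21/2*e1 + 12*e2 + 7/6*e3 + 54*e1 e2 + 7/9*e1 e3 + 6*e2 e3 + 4*e1 e2 e3
Answer: -12


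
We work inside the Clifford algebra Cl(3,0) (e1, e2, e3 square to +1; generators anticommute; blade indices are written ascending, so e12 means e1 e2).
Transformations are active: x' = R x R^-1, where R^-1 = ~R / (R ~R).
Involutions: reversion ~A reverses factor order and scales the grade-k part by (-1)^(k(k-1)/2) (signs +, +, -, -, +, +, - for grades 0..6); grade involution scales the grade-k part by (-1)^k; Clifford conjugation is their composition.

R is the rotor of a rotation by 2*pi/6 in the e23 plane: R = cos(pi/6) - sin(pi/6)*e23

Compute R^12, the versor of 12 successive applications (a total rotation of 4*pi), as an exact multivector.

Rotor phase runs at HALF the rotation angle; powers of one rotor simply add phase, so after 12 steps in e23 the phase is 12*pi/6 = 2*pi and R^12 = cos(2*pi) - sin(2*pi)*e23.
cos(2*pi) = 1 and sin(2*pi) = 0, so R^12 = 1. The total rotation 4*pi is 2 full turns, so every vector returns to itself, yet the rotor is +1, back on the identity sheet (an even number of 2*pi turns).
Answer: 1


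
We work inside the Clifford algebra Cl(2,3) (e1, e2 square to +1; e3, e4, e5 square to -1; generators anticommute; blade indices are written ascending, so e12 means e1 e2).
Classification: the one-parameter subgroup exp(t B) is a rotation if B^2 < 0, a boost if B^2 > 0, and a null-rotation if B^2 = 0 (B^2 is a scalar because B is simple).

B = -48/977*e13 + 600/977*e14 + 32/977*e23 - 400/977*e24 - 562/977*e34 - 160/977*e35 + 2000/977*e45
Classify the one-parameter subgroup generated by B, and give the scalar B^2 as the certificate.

B^2 term by term: the squares give (-48/977)^2*(e13)^2 + (600/977)^2*(e14)^2 + (32/977)^2*(e23)^2 + (-400/977)^2*(e24)^2 + (-562/977)^2*(e34)^2 + (-160/977)^2*(e35)^2 + (2000/977)^2*(e45)^2 = 2304/954529*(+1) + 360000/954529*(+1) + 1024/954529*(+1) + 160000/954529*(+1) + 315844/954529*(-1) + 25600/954529*(-1) + 4000000/954529*(-1) = -4 (each basis 2-blade squares to minus the product of its generators' squares); cross terms between blades sharing an index anticommute and cancel; the commuting (index-disjoint) pairs give grade-4 terms 2*c*c'*(blade product), which cancel blade by blade — e1234: -38400/954529 + 38400/954529 = 0; e1345: -192000/954529 + 192000/954529 = 0; e2345: 128000/954529 - 128000/954529 = 0 — confirming B is simple. So B^2 = -4.
Answer: rotation, certificate B^2 = -4. The invariant at work: B^2 = -4 is unchanged by conjugation, hence its sign classifies the subgroup whatever basis B is written in.


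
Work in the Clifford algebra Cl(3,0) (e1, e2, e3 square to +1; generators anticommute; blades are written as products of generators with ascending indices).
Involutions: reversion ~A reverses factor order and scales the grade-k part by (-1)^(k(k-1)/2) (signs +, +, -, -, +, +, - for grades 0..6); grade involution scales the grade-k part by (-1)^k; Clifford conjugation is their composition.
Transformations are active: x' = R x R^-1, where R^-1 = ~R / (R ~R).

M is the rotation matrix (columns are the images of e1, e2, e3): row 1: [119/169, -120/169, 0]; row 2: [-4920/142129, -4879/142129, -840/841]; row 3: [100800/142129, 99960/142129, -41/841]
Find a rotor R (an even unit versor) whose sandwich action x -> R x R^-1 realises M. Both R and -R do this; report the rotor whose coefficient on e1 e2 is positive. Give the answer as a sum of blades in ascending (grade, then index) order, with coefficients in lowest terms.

Method: write R = a + b12*e1 e2 + b13*e1 e3 + b23*e2 e3 with a^2 + b12^2 + b13^2 + b23^2 = 1 (so R^-1 = ~R). Expanding the columns R e_j ~R gives tr M = 4a^2 - 1 and, from the antisymmetric part, M21 - M12 = -4a*b12, M13 - M31 = 4a*b13, M32 - M23 = -4a*b23.
Here tr M = 88271/142129, so a^2 = (1 + tr M)/4 = 57600/142129 and a = ±240/377. Taking a = 240/377: M21 - M12 = 96000/142129, M13 - M31 = -100800/142129, M32 - M23 = 241920/142129, giving b12 = -100/377, b13 = -105/377, b23 = -252/377, i.e. R = 240/377 - 100/377*e1 e2 - 105/377*e1 e3 - 252/377*e2 e3.
Its e1 e2 coefficient is negative, so report the other preimage -R.
Answer: -240/377 + 100/377*e1 e2 + 105/377*e1 e3 + 252/377*e2 e3. Why the constraint matters: R and -R act identically through the sandwich — M has trace 88271/142129 either way — so only the sign condition on e1 e2 picks one of the two preimages.


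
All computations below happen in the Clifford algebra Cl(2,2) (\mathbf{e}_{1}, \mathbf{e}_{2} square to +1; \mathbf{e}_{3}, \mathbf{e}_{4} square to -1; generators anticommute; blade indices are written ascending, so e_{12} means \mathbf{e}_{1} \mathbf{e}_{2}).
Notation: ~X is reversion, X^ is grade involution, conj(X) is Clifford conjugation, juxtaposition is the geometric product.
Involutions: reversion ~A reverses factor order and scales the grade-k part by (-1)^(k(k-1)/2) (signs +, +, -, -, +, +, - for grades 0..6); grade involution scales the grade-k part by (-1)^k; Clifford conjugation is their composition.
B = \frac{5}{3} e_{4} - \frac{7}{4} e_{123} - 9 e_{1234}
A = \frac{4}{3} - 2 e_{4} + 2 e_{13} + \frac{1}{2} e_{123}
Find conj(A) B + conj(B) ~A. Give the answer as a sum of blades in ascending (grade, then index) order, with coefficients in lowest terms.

first term: -\frac{101}{24} - \frac{7}{2} e_{2} - \frac{41}{18} e_{4} - 18 e_{24} - \frac{61}{3} e_{123} - \frac{10}{3} e_{134} - \frac{23}{3} e_{1234}
second term: -\frac{59}{24} - \frac{7}{2} e_{2} - \frac{121}{18} e_{4} - 18 e_{24} - \frac{61}{3} e_{123} + \frac{10}{3} e_{134} - \frac{28}{3} e_{1234}
Answer: -\frac{20}{3} - 7 e_{2} - 9 e_{4} - 36 e_{24} - \frac{122}{3} e_{123} - 17 e_{1234}


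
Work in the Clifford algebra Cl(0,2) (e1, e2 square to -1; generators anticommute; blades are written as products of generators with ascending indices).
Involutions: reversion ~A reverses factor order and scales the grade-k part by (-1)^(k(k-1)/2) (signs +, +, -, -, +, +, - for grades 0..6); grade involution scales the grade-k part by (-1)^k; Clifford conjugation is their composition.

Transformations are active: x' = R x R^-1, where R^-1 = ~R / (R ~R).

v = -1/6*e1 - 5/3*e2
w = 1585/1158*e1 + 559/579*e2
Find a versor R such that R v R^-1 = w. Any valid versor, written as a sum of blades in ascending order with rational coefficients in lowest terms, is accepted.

Sketch: the shared square -101/36 makes R = v + w = 232/193*e1 - 406/579*e2 the natural versor; its sandwich fixes that direction, negates (v - w)/2, and sends v to w.
Answer: 232/193*e1 - 406/579*e2


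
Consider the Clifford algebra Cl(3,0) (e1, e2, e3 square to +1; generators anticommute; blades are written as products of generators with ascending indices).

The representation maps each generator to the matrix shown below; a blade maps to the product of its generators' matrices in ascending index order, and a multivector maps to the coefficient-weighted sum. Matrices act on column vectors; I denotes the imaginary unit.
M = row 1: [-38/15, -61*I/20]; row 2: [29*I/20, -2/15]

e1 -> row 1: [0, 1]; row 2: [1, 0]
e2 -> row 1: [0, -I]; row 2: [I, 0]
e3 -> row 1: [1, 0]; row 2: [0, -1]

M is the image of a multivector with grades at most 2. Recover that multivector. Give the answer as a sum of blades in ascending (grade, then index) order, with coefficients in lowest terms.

Method: 1, rho(e1), rho(e2), rho(e3) form a trace-orthogonal basis of the 2x2 complex matrices (tr(X Y) = 2 if X = Y, else 0), so M = m0*1 + m1*rho(e1) + m2*rho(e2) + m3*rho(e3) with m0 = tr(M)/2 = -4/3, m1 = tr(M rho(e1))/2 = -4*I/5, m2 = tr(M rho(e2))/2 = 9/4, m3 = tr(M rho(e3))/2 = -6/5.
Multiplying table entries, the bivector images are rho(e1 e2) = I*rho(e3), rho(e1 e3) = -I*rho(e2), rho(e2 e3) = I*rho(e1); with real blade coefficients the real parts of m0..m3 are the coefficients of 1, e1, e2, e3 and the imaginary parts give the bivectors (e2 e3: Im m1, e1 e3: -Im m2, e1 e2: Im m3).
Answer: -4/3 + 9/4*e2 - 6/5*e3 - 4/5*e2 e3


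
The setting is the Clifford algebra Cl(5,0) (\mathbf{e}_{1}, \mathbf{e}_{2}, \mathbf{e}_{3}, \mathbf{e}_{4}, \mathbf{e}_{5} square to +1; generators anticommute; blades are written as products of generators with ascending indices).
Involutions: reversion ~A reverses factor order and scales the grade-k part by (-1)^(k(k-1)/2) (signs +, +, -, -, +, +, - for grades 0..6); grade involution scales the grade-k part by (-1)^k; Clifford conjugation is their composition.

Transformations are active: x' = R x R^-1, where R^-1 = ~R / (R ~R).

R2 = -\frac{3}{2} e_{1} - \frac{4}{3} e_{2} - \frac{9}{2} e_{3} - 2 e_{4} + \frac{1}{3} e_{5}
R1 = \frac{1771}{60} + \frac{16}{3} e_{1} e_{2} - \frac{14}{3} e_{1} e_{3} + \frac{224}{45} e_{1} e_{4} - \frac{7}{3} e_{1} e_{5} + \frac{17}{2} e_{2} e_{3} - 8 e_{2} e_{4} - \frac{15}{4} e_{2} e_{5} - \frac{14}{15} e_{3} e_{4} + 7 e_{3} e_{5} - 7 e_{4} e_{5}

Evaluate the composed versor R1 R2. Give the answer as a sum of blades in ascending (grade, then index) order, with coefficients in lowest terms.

Distribute over the terms of R2 (each basis-blade product reordered to ascending indices, repeated generators contracted through their squares):
R1 (-\frac{3}{2} e_{1}) = -\frac{1771}{40} e_{1} + 8 e_{2} - 7 e_{3} + \frac{112}{15} e_{4} - \frac{7}{2} e_{5} - \frac{51}{4} e_{1} e_{2} e_{3} + 12 e_{1} e_{2} e_{4} + \frac{45}{8} e_{1} e_{2} e_{5} + \frac{7}{5} e_{1} e_{3} e_{4} - \frac{21}{2} e_{1} e_{3} e_{5} + \frac{21}{2} e_{1} e_{4} e_{5}
R1 (-\frac{4}{3} e_{2}) = -\frac{64}{9} e_{1} - \frac{1771}{45} e_{2} + \frac{34}{3} e_{3} - \frac{32}{3} e_{4} - 5 e_{5} - \frac{56}{9} e_{1} e_{2} e_{3} + \frac{896}{135} e_{1} e_{2} e_{4} - \frac{28}{9} e_{1} e_{2} e_{5} + \frac{56}{45} e_{2} e_{3} e_{4} - \frac{28}{3} e_{2} e_{3} e_{5} + \frac{28}{3} e_{2} e_{4} e_{5}
R1 (-\frac{9}{2} e_{3}) = 21 e_{1} - \frac{153}{4} e_{2} - \frac{5313}{40} e_{3} - \frac{21}{5} e_{4} + \frac{63}{2} e_{5} - 24 e_{1} e_{2} e_{3} + \frac{112}{5} e_{1} e_{3} e_{4} - \frac{21}{2} e_{1} e_{3} e_{5} - 36 e_{2} e_{3} e_{4} - \frac{135}{8} e_{2} e_{3} e_{5} + \frac{63}{2} e_{3} e_{4} e_{5}
R1 (-2 e_{4}) = -\frac{448}{45} e_{1} + 16 e_{2} + \frac{28}{15} e_{3} - \frac{1771}{30} e_{4} - 14 e_{5} - \frac{32}{3} e_{1} e_{2} e_{4} + \frac{28}{3} e_{1} e_{3} e_{4} - \frac{14}{3} e_{1} e_{4} e_{5} - 17 e_{2} e_{3} e_{4} - \frac{15}{2} e_{2} e_{4} e_{5} + 14 e_{3} e_{4} e_{5}
R1 (\frac{1}{3} e_{5}) = -\frac{7}{9} e_{1} - \frac{5}{4} e_{2} + \frac{7}{3} e_{3} - \frac{7}{3} e_{4} + \frac{1771}{180} e_{5} + \frac{16}{9} e_{1} e_{2} e_{5} - \frac{14}{9} e_{1} e_{3} e_{5} + \frac{224}{135} e_{1} e_{4} e_{5} + \frac{17}{6} e_{2} e_{3} e_{5} - \frac{8}{3} e_{2} e_{4} e_{5} - \frac{14}{45} e_{3} e_{4} e_{5}
Summing the partial products and collecting blades:
Answer: -\frac{14803}{360} e_{1} - \frac{4937}{90} e_{2} - \frac{2983}{24} e_{3} - \frac{2063}{30} e_{4} + \frac{3391}{180} e_{5} - \frac{1547}{36} e_{1} e_{2} e_{3} + \frac{1076}{135} e_{1} e_{2} e_{4} + \frac{103}{24} e_{1} e_{2} e_{5} + \frac{497}{15} e_{1} e_{3} e_{4} - \frac{203}{9} e_{1} e_{3} e_{5} + \frac{2023}{270} e_{1} e_{4} e_{5} - \frac{2329}{45} e_{2} e_{3} e_{4} - \frac{187}{8} e_{2} e_{3} e_{5} - \frac{5}{6} e_{2} e_{4} e_{5} + \frac{4067}{90} e_{3} e_{4} e_{5}


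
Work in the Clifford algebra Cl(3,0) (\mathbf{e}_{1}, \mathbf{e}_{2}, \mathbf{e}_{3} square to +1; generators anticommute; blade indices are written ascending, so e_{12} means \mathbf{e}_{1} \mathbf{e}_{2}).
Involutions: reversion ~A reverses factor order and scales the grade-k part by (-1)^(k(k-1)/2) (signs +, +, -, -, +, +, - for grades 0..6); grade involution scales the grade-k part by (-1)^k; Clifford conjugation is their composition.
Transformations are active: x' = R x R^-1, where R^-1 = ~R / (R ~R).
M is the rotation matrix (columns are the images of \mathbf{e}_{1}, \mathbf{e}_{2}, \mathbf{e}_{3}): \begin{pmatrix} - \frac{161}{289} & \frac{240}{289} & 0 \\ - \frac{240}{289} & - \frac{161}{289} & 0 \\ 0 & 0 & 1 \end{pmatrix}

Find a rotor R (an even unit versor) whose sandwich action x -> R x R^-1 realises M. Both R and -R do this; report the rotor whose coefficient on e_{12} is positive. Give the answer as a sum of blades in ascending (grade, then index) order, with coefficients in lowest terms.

Method: write R = a + b12*e_{12} + b13*e_{13} + b23*e_{23} with a^2 + b12^2 + b13^2 + b23^2 = 1 (so R^-1 = ~R). Expanding the columns R e_j ~R gives tr M = 4a^2 - 1 and, from the antisymmetric part, M21 - M12 = -4a*b12, M13 - M31 = 4a*b13, M32 - M23 = -4a*b23.
Here tr M = -\frac{33}{289}, so a^2 = (1 + tr M)/4 = \frac{64}{289} and a = ±\frac{8}{17}. Taking a = \frac{8}{17}: M21 - M12 = -\frac{480}{289}, M13 - M31 = 0, M32 - M23 = 0, giving b12 = \frac{15}{17}, b13 = 0, b23 = 0, i.e. R = \frac{8}{17} + \frac{15}{17} e_{12}.
Its e_{12} coefficient is already positive.
Answer: \frac{8}{17} + \frac{15}{17} e_{12}. Why the constraint matters: R and -R act identically through the sandwich — M has trace -\frac{33}{289} either way — so only the sign condition on e_{12} picks one of the two preimages.


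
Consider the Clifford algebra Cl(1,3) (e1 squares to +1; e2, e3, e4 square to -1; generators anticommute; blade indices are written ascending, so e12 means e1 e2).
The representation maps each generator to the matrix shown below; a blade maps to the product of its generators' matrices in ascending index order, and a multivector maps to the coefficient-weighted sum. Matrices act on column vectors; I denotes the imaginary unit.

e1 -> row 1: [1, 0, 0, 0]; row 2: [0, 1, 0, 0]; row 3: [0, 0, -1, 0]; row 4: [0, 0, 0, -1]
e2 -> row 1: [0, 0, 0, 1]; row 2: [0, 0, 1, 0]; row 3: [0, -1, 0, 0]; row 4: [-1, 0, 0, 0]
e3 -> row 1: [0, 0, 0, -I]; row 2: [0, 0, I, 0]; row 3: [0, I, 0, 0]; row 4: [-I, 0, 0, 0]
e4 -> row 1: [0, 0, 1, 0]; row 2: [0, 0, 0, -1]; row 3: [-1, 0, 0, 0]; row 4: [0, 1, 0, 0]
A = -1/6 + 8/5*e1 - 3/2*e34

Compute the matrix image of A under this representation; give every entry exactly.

Bivector images (products of the table entries): rho(e34) = rho(e3)rho(e4) = row 1: [0, -I, 0, 0]; row 2: [-I, 0, 0, 0]; row 3: [0, 0, 0, -I]; row 4: [0, 0, -I, 0].
M = (-1/6)*1 + (8/5)*rho(e1) + (-3/2)*rho(e34), summed entrywise (1 is the identity matrix):
Answer: row 1: [43/30, 3*I/2, 0, 0]; row 2: [3*I/2, 43/30, 0, 0]; row 3: [0, 0, -53/30, 3*I/2]; row 4: [0, 0, 3*I/2, -53/30]


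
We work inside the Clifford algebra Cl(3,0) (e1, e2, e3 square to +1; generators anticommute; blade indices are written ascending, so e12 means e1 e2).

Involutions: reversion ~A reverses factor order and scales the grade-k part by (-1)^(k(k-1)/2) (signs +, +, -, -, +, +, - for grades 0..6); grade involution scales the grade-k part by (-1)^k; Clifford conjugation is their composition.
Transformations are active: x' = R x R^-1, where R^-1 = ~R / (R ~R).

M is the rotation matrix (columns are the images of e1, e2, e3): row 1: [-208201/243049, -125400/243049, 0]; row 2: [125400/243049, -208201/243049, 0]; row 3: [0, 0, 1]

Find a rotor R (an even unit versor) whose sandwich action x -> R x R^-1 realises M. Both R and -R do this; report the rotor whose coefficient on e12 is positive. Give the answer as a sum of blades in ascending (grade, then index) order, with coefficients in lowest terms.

Method: write R = a + b12*e12 + b13*e13 + b23*e23 with a^2 + b12^2 + b13^2 + b23^2 = 1 (so R^-1 = ~R). Expanding the columns R e_j ~R gives tr M = 4a^2 - 1 and, from the antisymmetric part, M21 - M12 = -4a*b12, M13 - M31 = 4a*b13, M32 - M23 = -4a*b23.
Here tr M = -173353/243049, so a^2 = (1 + tr M)/4 = 17424/243049 and a = ±132/493. Taking a = 132/493: M21 - M12 = 250800/243049, M13 - M31 = 0, M32 - M23 = 0, giving b12 = -475/493, b13 = 0, b23 = 0, i.e. R = 132/493 - 475/493*e12.
Its e12 coefficient is negative, so report the other preimage -R.
Answer: -132/493 + 475/493*e12. Recall the cover is two-to-one: with M of trace -173353/243049, both preimages act alike, and the stated e12 sign chooses the sheet.


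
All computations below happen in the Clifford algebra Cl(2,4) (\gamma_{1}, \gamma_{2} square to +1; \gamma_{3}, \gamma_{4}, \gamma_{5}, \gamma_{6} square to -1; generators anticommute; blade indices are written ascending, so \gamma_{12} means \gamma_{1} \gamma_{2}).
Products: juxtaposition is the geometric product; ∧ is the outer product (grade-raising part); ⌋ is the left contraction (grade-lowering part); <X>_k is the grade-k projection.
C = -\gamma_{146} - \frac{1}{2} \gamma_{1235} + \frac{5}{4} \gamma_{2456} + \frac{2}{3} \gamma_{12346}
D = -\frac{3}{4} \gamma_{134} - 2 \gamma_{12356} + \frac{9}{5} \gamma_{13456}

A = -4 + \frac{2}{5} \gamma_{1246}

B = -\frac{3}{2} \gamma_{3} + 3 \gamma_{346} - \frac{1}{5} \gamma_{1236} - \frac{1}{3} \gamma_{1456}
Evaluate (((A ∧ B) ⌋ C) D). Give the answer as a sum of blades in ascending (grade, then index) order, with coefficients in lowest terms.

step 1: 6 \gamma_{3} - 12 \gamma_{346} + \frac{4}{5} \gamma_{1236} + \frac{4}{3} \gamma_{1456} - \frac{3}{5} \gamma_{12346}
step 2: \frac{2}{5} - \frac{8}{15} \gamma_{4} - 8 \gamma_{12} + 3 \gamma_{125} - 4 \gamma_{1246}
step 3: -\frac{2}{5} \gamma_{13} + 6 \gamma_{36} - \frac{3}{10} \gamma_{134} - 6 \gamma_{234} + \frac{36}{5} \gamma_{235} - 3 \gamma_{236} - 8 \gamma_{345} - 16 \gamma_{356} + \frac{24}{25} \gamma_{1356} - \frac{9}{4} \gamma_{2345} - \frac{27}{5} \gamma_{2346} - \frac{4}{5} \gamma_{12356} + \frac{18}{25} \gamma_{13456} + \frac{72}{5} \gamma_{23456} - \frac{16}{15} \gamma_{123456}
Answer: -\frac{2}{5} \gamma_{13} + 6 \gamma_{36} - \frac{3}{10} \gamma_{134} - 6 \gamma_{234} + \frac{36}{5} \gamma_{235} - 3 \gamma_{236} - 8 \gamma_{345} - 16 \gamma_{356} + \frac{24}{25} \gamma_{1356} - \frac{9}{4} \gamma_{2345} - \frac{27}{5} \gamma_{2346} - \frac{4}{5} \gamma_{12356} + \frac{18}{25} \gamma_{13456} + \frac{72}{5} \gamma_{23456} - \frac{16}{15} \gamma_{123456}


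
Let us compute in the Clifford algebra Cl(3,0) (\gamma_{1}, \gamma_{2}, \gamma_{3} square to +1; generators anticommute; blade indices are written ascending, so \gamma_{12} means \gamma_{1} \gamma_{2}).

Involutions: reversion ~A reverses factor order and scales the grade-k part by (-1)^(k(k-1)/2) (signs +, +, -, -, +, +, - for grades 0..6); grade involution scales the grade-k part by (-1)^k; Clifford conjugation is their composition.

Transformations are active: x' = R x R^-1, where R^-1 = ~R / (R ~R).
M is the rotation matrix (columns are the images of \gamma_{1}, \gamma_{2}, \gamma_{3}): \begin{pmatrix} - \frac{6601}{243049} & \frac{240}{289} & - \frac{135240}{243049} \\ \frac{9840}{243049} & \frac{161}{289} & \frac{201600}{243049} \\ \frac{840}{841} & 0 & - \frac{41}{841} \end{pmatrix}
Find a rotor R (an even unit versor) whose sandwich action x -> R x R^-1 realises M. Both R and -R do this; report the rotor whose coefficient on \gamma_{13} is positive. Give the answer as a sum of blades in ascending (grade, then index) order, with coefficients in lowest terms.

Method: write R = a + b12*\gamma_{12} + b13*\gamma_{13} + b23*\gamma_{23} with a^2 + b12^2 + b13^2 + b23^2 = 1 (so R^-1 = ~R). Expanding the columns R e_j ~R gives tr M = 4a^2 - 1 and, from the antisymmetric part, M21 - M12 = -4a*b12, M13 - M31 = 4a*b13, M32 - M23 = -4a*b23.
Here tr M = \frac{116951}{243049}, so a^2 = (1 + tr M)/4 = \frac{90000}{243049} and a = ±\frac{300}{493}. Taking a = \frac{300}{493}: M21 - M12 = -\frac{192000}{243049}, M13 - M31 = -\frac{378000}{243049}, M32 - M23 = -\frac{201600}{243049}, giving b12 = \frac{160}{493}, b13 = -\frac{315}{493}, b23 = \frac{168}{493}, i.e. R = \frac{300}{493} + \frac{160}{493} \gamma_{12} - \frac{315}{493} \gamma_{13} + \frac{168}{493} \gamma_{23}.
Its \gamma_{13} coefficient is negative, so report the other preimage -R.
Answer: -\frac{300}{493} - \frac{160}{493} \gamma_{12} + \frac{315}{493} \gamma_{13} - \frac{168}{493} \gamma_{23}. Why the constraint matters: R and -R act identically through the sandwich — M has trace \frac{116951}{243049} either way — so only the sign condition on \gamma_{13} picks one of the two preimages.


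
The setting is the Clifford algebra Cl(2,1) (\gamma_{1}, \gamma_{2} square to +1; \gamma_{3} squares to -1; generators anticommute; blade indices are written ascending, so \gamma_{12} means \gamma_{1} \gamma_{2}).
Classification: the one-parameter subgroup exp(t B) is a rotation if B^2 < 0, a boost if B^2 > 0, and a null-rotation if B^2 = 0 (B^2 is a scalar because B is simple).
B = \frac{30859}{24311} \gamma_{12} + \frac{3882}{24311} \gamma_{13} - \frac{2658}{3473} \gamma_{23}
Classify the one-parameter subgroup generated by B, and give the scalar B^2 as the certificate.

B^2 term by term: the squares give (\frac{30859}{24311})^2*(\gamma_{12})^2 + (\frac{3882}{24311})^2*(\gamma_{13})^2 + (-\frac{2658}{3473})^2*(\gamma_{23})^2 = \frac{952277881}{591024721}*(-1) + \frac{15069924}{591024721}*(+1) + \frac{7064964}{12061729}*(+1) = -1 (each basis 2-blade squares to minus the product of its generators' squares); cross terms between blades sharing an index anticommute and cancel. So B^2 = -1.
Answer: rotation, certificate B^2 = -1. Because -1 is invariant under every versor sandwich, the classification follows from its sign alone.


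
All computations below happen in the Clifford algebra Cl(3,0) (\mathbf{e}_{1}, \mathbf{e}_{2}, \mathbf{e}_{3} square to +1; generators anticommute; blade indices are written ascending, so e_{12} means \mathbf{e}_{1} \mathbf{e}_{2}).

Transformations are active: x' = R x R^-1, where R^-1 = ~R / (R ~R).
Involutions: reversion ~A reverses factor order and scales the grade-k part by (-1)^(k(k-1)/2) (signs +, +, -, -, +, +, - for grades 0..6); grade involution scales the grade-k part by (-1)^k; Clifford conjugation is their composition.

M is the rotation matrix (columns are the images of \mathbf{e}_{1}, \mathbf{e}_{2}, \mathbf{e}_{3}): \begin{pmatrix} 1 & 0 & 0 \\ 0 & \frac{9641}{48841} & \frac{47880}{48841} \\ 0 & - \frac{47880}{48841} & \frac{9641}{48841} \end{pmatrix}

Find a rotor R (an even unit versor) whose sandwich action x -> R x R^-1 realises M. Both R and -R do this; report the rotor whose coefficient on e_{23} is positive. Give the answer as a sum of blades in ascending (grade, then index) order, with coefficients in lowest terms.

Method: write R = a + b12*e_{12} + b13*e_{13} + b23*e_{23} with a^2 + b12^2 + b13^2 + b23^2 = 1 (so R^-1 = ~R). Expanding the columns R e_j ~R gives tr M = 4a^2 - 1 and, from the antisymmetric part, M21 - M12 = -4a*b12, M13 - M31 = 4a*b13, M32 - M23 = -4a*b23.
Here tr M = \frac{68123}{48841}, so a^2 = (1 + tr M)/4 = \frac{29241}{48841} and a = ±\frac{171}{221}. Taking a = \frac{171}{221}: M21 - M12 = 0, M13 - M31 = 0, M32 - M23 = -\frac{95760}{48841}, giving b12 = 0, b13 = 0, b23 = \frac{140}{221}, i.e. R = \frac{171}{221} + \frac{140}{221} e_{23}.
Its e_{23} coefficient is already positive.
Answer: \frac{171}{221} + \frac{140}{221} e_{23}. Why the constraint matters: R and -R act identically through the sandwich — M has trace \frac{68123}{48841} either way — so only the sign condition on e_{23} picks one of the two preimages.


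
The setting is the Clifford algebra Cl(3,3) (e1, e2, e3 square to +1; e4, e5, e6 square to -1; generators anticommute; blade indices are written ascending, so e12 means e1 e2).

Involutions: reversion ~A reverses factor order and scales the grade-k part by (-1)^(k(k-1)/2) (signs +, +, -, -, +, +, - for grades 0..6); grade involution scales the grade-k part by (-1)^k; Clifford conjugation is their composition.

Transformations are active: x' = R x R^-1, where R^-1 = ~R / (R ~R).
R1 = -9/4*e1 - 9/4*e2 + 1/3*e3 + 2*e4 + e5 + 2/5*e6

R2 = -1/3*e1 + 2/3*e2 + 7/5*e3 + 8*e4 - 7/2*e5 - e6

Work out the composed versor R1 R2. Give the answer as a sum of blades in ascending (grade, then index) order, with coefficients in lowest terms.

Distribute over the terms of R1 (each basis-blade product reordered to ascending indices, repeated generators contracted through their squares):
(-9/4*e1) R2 = 3/4 - 3/2*e12 - 63/20*e13 - 18*e14 + 63/8*e15 + 9/4*e16
(-9/4*e2) R2 = -3/2 - 3/4*e12 - 63/20*e23 - 18*e24 + 63/8*e25 + 9/4*e26
(1/3*e3) R2 = 7/15 + 1/9*e13 - 2/9*e23 + 8/3*e34 - 7/6*e35 - 1/3*e36
(2*e4) R2 = -16 + 2/3*e14 - 4/3*e24 - 14/5*e34 - 7*e45 - 2*e46
(e5) R2 = 7/2 + 1/3*e15 - 2/3*e25 - 7/5*e35 - 8*e45 - e56
(2/5*e6) R2 = 2/5 + 2/15*e16 - 4/15*e26 - 14/25*e36 - 16/5*e46 + 7/5*e56
Summing the partial products and collecting blades:
Answer: -743/60 - 9/4*e12 - 547/180*e13 - 52/3*e14 + 197/24*e15 + 143/60*e16 - 607/180*e23 - 58/3*e24 + 173/24*e25 + 119/60*e26 - 2/15*e34 - 77/30*e35 - 67/75*e36 - 15*e45 - 26/5*e46 + 2/5*e56


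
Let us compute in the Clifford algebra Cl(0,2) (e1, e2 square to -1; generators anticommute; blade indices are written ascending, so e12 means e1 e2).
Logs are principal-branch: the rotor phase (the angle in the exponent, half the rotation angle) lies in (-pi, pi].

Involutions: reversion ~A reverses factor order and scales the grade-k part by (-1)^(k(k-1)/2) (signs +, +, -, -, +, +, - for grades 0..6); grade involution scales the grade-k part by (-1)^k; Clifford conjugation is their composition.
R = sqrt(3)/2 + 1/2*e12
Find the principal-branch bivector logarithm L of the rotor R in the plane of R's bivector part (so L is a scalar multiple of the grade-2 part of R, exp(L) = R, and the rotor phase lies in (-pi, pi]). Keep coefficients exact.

The scalar part of R is sqrt(3)/2, which fixes the principal-branch rotor phase; the unit plane is then the bivector part divided by the sine of that phase, and L is that plane scaled by the phase.
Concretely: cos(phase) = sqrt(3)/2 gives phase = ±pi/6, and since phase/sin(phase) is even the sign is immaterial: L = (phase/sin(phase)) * <R>_2 = (pi/3) * <R>_2.
Answer: pi/6*e12


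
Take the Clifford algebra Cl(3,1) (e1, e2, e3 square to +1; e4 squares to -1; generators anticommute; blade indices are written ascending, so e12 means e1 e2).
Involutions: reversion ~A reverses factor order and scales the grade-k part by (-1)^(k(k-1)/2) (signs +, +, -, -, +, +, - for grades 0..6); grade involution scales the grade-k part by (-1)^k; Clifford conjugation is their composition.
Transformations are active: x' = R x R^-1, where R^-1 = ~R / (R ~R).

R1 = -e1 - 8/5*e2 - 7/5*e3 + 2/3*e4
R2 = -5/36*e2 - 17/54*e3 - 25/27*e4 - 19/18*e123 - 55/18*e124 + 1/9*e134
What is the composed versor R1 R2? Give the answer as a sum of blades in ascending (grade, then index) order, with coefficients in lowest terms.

Distribute over the terms of R1 (each basis-blade product reordered to ascending indices, repeated generators contracted through their squares):
(-e1) R2 = 5/36*e12 + 17/54*e13 + 25/27*e14 + 19/18*e23 + 55/18*e24 - 1/9*e34
(-8/5*e2) R2 = 2/9 - 76/45*e13 - 44/9*e14 + 68/135*e23 + 40/27*e24 + 8/45*e1234
(-7/5*e3) R2 = 119/270 + 133/90*e12 + 7/45*e14 - 7/36*e23 + 35/27*e34 + 77/18*e1234
(2/3*e4) R2 = 50/81 + 55/27*e12 - 2/27*e13 + 5/54*e24 + 17/81*e34 + 19/27*e1234
Summing the partial products and collecting blades:
Answer: 1037/810 + 1973/540*e12 - 391/270*e13 - 514/135*e14 + 737/540*e23 + 125/27*e24 + 113/81*e34 + 1393/270*e1234


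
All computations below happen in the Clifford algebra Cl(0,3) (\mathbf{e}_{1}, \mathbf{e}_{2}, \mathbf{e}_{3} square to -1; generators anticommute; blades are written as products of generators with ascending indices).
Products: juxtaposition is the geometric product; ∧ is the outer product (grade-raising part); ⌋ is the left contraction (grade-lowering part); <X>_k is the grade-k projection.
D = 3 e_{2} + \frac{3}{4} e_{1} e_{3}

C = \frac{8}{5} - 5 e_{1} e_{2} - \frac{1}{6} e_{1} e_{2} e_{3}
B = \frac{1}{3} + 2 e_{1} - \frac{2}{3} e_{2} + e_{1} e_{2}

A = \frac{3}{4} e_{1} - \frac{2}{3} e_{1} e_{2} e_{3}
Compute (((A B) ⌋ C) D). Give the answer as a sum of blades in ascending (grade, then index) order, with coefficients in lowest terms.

step 1: -\frac{3}{2} + \frac{1}{4} e_{1} - \frac{3}{4} e_{2} + \frac{2}{3} e_{3} - \frac{1}{2} e_{1} e_{2} + \frac{4}{9} e_{1} e_{3} + \frac{4}{3} e_{2} e_{3} - \frac{2}{9} e_{1} e_{2} e_{3}
step 2: -\frac{1313}{270} + \frac{143}{36} e_{1} + \frac{127}{108} e_{2} - \frac{1}{12} e_{3} + \frac{137}{18} e_{1} e_{2} + \frac{1}{8} e_{1} e_{3} + \frac{1}{24} e_{2} e_{3} + \frac{1}{4} e_{1} e_{2} e_{3}
step 3: -\frac{1043}{288} - \frac{1099}{48} e_{1} - \frac{10369}{720} e_{2} - \frac{137}{48} e_{3} + \frac{1141}{96} e_{1} e_{2} - \frac{1043}{360} e_{1} e_{3} + \frac{143}{24} e_{2} e_{3} - \frac{181}{144} e_{1} e_{2} e_{3}
Answer: -\frac{1043}{288} - \frac{1099}{48} e_{1} - \frac{10369}{720} e_{2} - \frac{137}{48} e_{3} + \frac{1141}{96} e_{1} e_{2} - \frac{1043}{360} e_{1} e_{3} + \frac{143}{24} e_{2} e_{3} - \frac{181}{144} e_{1} e_{2} e_{3}


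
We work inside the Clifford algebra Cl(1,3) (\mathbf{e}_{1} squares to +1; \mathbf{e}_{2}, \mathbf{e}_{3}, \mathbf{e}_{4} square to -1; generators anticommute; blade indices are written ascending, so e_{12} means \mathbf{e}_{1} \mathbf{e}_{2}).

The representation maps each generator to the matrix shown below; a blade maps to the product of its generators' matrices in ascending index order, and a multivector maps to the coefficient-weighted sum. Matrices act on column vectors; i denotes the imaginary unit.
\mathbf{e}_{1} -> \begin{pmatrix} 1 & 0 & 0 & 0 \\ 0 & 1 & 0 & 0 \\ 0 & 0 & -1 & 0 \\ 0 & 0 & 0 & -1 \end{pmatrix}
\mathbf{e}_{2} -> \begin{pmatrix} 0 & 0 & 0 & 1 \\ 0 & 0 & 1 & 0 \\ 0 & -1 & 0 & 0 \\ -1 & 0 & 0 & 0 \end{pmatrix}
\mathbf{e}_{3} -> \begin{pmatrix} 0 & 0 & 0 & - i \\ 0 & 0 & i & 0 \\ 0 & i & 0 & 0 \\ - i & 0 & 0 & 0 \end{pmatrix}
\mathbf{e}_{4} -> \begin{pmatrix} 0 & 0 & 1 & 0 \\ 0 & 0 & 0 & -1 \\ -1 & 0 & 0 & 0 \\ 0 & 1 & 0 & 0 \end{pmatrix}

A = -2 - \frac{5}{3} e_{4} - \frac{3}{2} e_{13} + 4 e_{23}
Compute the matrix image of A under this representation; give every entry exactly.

Bivector images (products of the table entries): rho(e_{13}) = rho(\mathbf{e}_{1})rho(\mathbf{e}_{3}) = \begin{pmatrix} 0 & 0 & 0 & - i \\ 0 & 0 & i & 0 \\ 0 & - i & 0 & 0 \\ i & 0 & 0 & 0 \end{pmatrix}; rho(e_{23}) = rho(\mathbf{e}_{2})rho(\mathbf{e}_{3}) = \begin{pmatrix} - i & 0 & 0 & 0 \\ 0 & i & 0 & 0 \\ 0 & 0 & - i & 0 \\ 0 & 0 & 0 & i \end{pmatrix}.
M = (-2)*1 + (-\frac{5}{3})*rho(e_{4}) + (-\frac{3}{2})*rho(e_{13}) + (4)*rho(e_{23}), summed entrywise (1 is the identity matrix):
Answer: \begin{pmatrix} -2 - 4 i & 0 & - \frac{5}{3} & \frac{3 i}{2} \\ 0 & -2 + 4 i & - \frac{3 i}{2} & \frac{5}{3} \\ \frac{5}{3} & \frac{3 i}{2} & -2 - 4 i & 0 \\ - \frac{3 i}{2} & - \frac{5}{3} & 0 & -2 + 4 i \end{pmatrix}


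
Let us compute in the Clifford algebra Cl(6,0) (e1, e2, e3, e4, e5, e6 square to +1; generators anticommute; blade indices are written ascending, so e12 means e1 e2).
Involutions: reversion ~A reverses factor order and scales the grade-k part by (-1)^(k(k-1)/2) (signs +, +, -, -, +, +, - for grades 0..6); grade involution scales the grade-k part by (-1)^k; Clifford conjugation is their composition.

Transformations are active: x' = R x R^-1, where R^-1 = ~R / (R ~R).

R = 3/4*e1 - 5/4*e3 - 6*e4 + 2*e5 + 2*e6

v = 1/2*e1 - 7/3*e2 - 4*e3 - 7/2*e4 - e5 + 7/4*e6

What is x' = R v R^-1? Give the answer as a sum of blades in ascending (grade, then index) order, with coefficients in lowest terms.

~R = 3/4*e1 - 5/4*e3 - 6*e4 + 2*e5 + 2*e6, and R ~R = 369/8, so R^-1 = ~R / (369/8).
R v = 223/8 - 7/4*e12 - 19/8*e13 + 3/8*e14 - 7/4*e15 + 5/16*e16 - 35/12*e23 - 14*e24 + 14/3*e25 + 14/3*e26 - 157/8*e34 + 37/4*e35 + 93/16*e36 + 13*e45 - 7/2*e46 + 11/2*e56
Answer: 50/123*e1 + 7/3*e2 + 1837/738*e3 - 923/246*e4 + 1261/369*e5 + 985/1476*e6


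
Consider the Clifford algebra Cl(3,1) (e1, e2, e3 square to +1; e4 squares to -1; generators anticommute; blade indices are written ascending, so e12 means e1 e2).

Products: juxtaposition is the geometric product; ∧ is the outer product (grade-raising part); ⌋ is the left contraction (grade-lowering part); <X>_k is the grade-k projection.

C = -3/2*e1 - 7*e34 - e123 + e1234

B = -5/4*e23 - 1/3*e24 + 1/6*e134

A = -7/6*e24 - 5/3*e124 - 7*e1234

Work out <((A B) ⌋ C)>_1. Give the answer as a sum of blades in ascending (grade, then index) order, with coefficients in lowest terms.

step 1: 7/18 + 5/9*e1 + 7/6*e2 - 7/3*e13 - 35/4*e14 - 5/18*e23 + 35/24*e34 - 7/36*e123 + 25/12*e134
step 2: -809/72 - 31/36*e1 + 53/12*e2 + 7/36*e4 + 35/24*e12 + 7/6*e13 + 5/18*e14 - 335/36*e23 - 7/3*e24 - 49/18*e34 - 7/18*e123 - 7/6*e134 + 5/9*e234 + 7/18*e1234
step 3: -31/36*e1 + 53/12*e2 + 7/36*e4
Answer: -31/36*e1 + 53/12*e2 + 7/36*e4


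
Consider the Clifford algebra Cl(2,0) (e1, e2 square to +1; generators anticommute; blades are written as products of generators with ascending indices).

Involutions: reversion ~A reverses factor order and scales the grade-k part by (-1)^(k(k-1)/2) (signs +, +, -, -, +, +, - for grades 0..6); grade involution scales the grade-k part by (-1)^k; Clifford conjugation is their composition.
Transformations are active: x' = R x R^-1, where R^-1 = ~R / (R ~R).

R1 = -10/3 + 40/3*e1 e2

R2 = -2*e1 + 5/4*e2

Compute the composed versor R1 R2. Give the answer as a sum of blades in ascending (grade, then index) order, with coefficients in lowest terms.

Distribute over the terms of R1 (each basis-blade product reordered to ascending indices, repeated generators contracted through their squares):
(-10/3) R2 = 20/3*e1 - 25/6*e2
(40/3*e1 e2) R2 = 50/3*e1 + 80/3*e2
Summing the partial products and collecting blades:
Answer: 70/3*e1 + 45/2*e2


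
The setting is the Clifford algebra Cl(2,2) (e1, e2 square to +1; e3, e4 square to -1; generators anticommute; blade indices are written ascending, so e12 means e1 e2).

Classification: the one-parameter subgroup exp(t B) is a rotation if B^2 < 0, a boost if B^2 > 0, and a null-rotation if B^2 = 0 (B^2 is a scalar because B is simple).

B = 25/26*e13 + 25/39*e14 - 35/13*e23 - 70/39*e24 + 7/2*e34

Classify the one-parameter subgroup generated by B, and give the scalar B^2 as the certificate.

B^2 term by term: the squares give (25/26)^2*(e13)^2 + (25/39)^2*(e14)^2 + (-35/13)^2*(e23)^2 + (-70/39)^2*(e24)^2 + (7/2)^2*(e34)^2 = 625/676*(+1) + 625/1521*(+1) + 1225/169*(+1) + 4900/1521*(+1) + 49/4*(-1) = -4/9 (each basis 2-blade squares to minus the product of its generators' squares); cross terms between blades sharing an index anticommute and cancel; the commuting (index-disjoint) pairs give grade-4 terms 2*c*c'*(blade product), which cancel blade by blade — e1234: 1750/507 - 1750/507 = 0 — confirming B is simple. So B^2 = -4/9.
Answer: rotation, certificate B^2 = -4/9. No conjugation can change B^2 = -4/9; the sign gives the class.


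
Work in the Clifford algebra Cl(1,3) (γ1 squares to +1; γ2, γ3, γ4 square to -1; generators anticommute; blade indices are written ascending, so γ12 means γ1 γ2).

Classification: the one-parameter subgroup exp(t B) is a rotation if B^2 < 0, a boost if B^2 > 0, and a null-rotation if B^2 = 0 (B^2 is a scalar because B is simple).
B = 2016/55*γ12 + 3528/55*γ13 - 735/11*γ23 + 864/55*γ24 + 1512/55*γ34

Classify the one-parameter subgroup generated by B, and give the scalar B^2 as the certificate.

B^2 term by term: the squares give (2016/55)^2*(γ12)^2 + (3528/55)^2*(γ13)^2 + (-735/11)^2*(γ23)^2 + (864/55)^2*(γ24)^2 + (1512/55)^2*(γ34)^2 = 4064256/3025*(+1) + 12446784/3025*(+1) + 540225/121*(-1) + 746496/3025*(-1) + 2286144/3025*(-1) = -9 (each basis 2-blade squares to minus the product of its generators' squares); cross terms between blades sharing an index anticommute and cancel; the commuting (index-disjoint) pairs give grade-4 terms 2*c*c'*(blade product), which cancel blade by blade — γ1234: 6096384/3025 - 6096384/3025 = 0 — confirming B is simple. So B^2 = -9.
Answer: rotation, certificate B^2 = -9. One invariant decides it: the square -9 survives every conjugation, and its sign is exactly the classification.


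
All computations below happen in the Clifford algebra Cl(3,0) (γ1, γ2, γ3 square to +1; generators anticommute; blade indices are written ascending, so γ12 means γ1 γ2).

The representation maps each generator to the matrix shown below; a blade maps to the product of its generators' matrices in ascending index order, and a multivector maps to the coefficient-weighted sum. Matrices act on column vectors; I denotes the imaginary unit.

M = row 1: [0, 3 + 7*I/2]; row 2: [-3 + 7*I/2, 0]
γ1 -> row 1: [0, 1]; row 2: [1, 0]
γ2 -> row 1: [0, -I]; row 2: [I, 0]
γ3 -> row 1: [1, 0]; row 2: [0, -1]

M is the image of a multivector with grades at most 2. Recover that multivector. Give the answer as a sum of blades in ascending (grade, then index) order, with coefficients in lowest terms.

Method: 1, rho(γ1), rho(γ2), rho(γ3) form a trace-orthogonal basis of the 2x2 complex matrices (tr(X Y) = 2 if X = Y, else 0), so M = m0*1 + m1*rho(γ1) + m2*rho(γ2) + m3*rho(γ3) with m0 = tr(M)/2 = 0, m1 = tr(M rho(γ1))/2 = 7*I/2, m2 = tr(M rho(γ2))/2 = 3*I, m3 = tr(M rho(γ3))/2 = 0.
Multiplying table entries, the bivector images are rho(γ12) = I*rho(γ3), rho(γ13) = -I*rho(γ2), rho(γ23) = I*rho(γ1); with real blade coefficients the real parts of m0..m3 are the coefficients of 1, γ1, γ2, γ3 and the imaginary parts give the bivectors (γ23: Im m1, γ13: -Im m2, γ12: Im m3).
Answer: -3*γ13 + 7/2*γ23


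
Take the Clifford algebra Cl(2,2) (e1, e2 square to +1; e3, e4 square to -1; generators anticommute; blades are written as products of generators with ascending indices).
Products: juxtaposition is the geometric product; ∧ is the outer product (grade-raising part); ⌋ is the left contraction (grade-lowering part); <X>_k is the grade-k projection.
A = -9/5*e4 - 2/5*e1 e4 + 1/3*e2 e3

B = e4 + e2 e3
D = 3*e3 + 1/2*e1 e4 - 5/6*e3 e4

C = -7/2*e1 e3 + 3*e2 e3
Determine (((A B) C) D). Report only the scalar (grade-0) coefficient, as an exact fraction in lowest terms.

step 1: 32/15 + 2/5*e1 - 22/15*e2 e3 e4 - 2/5*e1 e2 e3 e4
step 2: -7/5*e3 - 22/5*e4 - 112/15*e1 e3 - 6/5*e1 e4 + 32/5*e2 e3 - 7/5*e2 e4 + 6/5*e1 e2 e3 - 77/15*e1 e2 e4
step 3: 18/5 + 101/5*e1 - 499/30*e2 + 11/3*e3 - 7/6*e4 - 29/10*e1 e2 + e1 e3 - 56/9*e1 e4 + 7/6*e2 e3 + 16/3*e2 e4 + 254/15*e3 e4 + 77/18*e1 e2 e3 + e1 e2 e4 + 43/10*e1 e3 e4 + 24/5*e2 e3 e4 + 93/5*e1 e2 e3 e4
Answer: 18/5
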